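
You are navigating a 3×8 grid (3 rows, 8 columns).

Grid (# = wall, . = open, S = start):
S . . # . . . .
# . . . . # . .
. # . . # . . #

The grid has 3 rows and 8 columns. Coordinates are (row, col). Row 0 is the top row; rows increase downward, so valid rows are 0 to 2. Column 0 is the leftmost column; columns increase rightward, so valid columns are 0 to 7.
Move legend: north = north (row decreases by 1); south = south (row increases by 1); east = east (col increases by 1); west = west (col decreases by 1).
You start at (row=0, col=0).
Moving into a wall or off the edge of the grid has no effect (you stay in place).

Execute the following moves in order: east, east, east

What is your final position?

Start: (row=0, col=0)
  east (east): (row=0, col=0) -> (row=0, col=1)
  east (east): (row=0, col=1) -> (row=0, col=2)
  east (east): blocked, stay at (row=0, col=2)
Final: (row=0, col=2)

Answer: Final position: (row=0, col=2)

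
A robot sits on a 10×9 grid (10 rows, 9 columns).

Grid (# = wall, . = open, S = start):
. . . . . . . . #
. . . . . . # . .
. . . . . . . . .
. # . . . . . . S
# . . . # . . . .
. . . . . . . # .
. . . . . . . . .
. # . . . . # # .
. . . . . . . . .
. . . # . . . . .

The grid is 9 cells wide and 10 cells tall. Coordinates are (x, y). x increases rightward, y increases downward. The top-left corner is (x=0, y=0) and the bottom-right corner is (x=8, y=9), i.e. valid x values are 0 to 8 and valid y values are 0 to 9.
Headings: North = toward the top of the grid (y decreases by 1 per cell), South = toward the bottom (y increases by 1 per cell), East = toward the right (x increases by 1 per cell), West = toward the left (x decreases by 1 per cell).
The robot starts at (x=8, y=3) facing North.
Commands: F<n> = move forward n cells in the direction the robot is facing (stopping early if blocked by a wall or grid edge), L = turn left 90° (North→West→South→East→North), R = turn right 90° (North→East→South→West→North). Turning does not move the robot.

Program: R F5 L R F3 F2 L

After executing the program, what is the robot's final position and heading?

Answer: Final position: (x=8, y=3), facing North

Derivation:
Start: (x=8, y=3), facing North
  R: turn right, now facing East
  F5: move forward 0/5 (blocked), now at (x=8, y=3)
  L: turn left, now facing North
  R: turn right, now facing East
  F3: move forward 0/3 (blocked), now at (x=8, y=3)
  F2: move forward 0/2 (blocked), now at (x=8, y=3)
  L: turn left, now facing North
Final: (x=8, y=3), facing North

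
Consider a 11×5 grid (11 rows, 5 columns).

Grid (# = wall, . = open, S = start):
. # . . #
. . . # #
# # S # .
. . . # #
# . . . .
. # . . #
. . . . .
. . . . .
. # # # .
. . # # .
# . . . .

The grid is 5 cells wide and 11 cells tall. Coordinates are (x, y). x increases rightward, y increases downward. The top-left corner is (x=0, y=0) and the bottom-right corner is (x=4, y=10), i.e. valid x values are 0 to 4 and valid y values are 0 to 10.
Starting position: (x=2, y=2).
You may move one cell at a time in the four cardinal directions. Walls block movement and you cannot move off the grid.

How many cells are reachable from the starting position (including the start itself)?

BFS flood-fill from (x=2, y=2):
  Distance 0: (x=2, y=2)
  Distance 1: (x=2, y=1), (x=2, y=3)
  Distance 2: (x=2, y=0), (x=1, y=1), (x=1, y=3), (x=2, y=4)
  Distance 3: (x=3, y=0), (x=0, y=1), (x=0, y=3), (x=1, y=4), (x=3, y=4), (x=2, y=5)
  Distance 4: (x=0, y=0), (x=4, y=4), (x=3, y=5), (x=2, y=6)
  Distance 5: (x=1, y=6), (x=3, y=6), (x=2, y=7)
  Distance 6: (x=0, y=6), (x=4, y=6), (x=1, y=7), (x=3, y=7)
  Distance 7: (x=0, y=5), (x=0, y=7), (x=4, y=7)
  Distance 8: (x=0, y=8), (x=4, y=8)
  Distance 9: (x=0, y=9), (x=4, y=9)
  Distance 10: (x=1, y=9), (x=4, y=10)
  Distance 11: (x=1, y=10), (x=3, y=10)
  Distance 12: (x=2, y=10)
Total reachable: 36 (grid has 37 open cells total)

Answer: Reachable cells: 36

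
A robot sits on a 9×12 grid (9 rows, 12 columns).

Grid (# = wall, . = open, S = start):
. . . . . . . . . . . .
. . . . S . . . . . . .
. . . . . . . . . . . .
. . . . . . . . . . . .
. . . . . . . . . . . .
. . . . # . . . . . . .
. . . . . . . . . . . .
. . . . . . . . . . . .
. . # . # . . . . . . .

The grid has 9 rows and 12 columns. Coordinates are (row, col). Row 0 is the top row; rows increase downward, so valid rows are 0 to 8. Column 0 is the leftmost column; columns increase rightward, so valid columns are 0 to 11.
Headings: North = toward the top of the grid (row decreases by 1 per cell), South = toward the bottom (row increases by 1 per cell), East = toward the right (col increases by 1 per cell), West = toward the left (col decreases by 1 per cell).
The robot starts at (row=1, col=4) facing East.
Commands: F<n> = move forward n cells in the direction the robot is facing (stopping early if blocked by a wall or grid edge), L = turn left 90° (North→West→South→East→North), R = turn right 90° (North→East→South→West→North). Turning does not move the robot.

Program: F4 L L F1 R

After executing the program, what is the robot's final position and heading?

Start: (row=1, col=4), facing East
  F4: move forward 4, now at (row=1, col=8)
  L: turn left, now facing North
  L: turn left, now facing West
  F1: move forward 1, now at (row=1, col=7)
  R: turn right, now facing North
Final: (row=1, col=7), facing North

Answer: Final position: (row=1, col=7), facing North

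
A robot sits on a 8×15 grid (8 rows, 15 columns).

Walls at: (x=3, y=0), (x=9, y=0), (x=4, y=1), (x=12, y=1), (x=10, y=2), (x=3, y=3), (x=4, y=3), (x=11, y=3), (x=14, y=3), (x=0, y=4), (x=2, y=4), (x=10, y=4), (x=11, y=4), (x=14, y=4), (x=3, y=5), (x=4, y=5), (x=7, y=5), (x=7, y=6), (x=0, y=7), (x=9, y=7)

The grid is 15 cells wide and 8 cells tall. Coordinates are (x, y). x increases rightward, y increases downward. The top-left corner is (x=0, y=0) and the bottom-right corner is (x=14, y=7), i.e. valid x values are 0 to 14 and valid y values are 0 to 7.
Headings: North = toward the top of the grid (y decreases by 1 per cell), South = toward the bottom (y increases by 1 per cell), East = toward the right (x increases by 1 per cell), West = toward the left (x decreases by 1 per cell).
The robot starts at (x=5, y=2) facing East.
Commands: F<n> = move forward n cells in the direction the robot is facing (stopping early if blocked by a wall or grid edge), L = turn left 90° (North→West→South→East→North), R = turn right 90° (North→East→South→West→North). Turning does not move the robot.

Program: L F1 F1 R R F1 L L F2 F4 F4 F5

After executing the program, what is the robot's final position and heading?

Answer: Final position: (x=5, y=0), facing North

Derivation:
Start: (x=5, y=2), facing East
  L: turn left, now facing North
  F1: move forward 1, now at (x=5, y=1)
  F1: move forward 1, now at (x=5, y=0)
  R: turn right, now facing East
  R: turn right, now facing South
  F1: move forward 1, now at (x=5, y=1)
  L: turn left, now facing East
  L: turn left, now facing North
  F2: move forward 1/2 (blocked), now at (x=5, y=0)
  F4: move forward 0/4 (blocked), now at (x=5, y=0)
  F4: move forward 0/4 (blocked), now at (x=5, y=0)
  F5: move forward 0/5 (blocked), now at (x=5, y=0)
Final: (x=5, y=0), facing North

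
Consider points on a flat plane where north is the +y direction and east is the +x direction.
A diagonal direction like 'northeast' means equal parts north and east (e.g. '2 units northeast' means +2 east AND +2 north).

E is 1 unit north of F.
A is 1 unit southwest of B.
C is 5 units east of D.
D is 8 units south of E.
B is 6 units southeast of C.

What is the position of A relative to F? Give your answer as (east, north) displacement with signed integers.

Answer: A is at (east=10, north=-14) relative to F.

Derivation:
Place F at the origin (east=0, north=0).
  E is 1 unit north of F: delta (east=+0, north=+1); E at (east=0, north=1).
  D is 8 units south of E: delta (east=+0, north=-8); D at (east=0, north=-7).
  C is 5 units east of D: delta (east=+5, north=+0); C at (east=5, north=-7).
  B is 6 units southeast of C: delta (east=+6, north=-6); B at (east=11, north=-13).
  A is 1 unit southwest of B: delta (east=-1, north=-1); A at (east=10, north=-14).
Therefore A relative to F: (east=10, north=-14).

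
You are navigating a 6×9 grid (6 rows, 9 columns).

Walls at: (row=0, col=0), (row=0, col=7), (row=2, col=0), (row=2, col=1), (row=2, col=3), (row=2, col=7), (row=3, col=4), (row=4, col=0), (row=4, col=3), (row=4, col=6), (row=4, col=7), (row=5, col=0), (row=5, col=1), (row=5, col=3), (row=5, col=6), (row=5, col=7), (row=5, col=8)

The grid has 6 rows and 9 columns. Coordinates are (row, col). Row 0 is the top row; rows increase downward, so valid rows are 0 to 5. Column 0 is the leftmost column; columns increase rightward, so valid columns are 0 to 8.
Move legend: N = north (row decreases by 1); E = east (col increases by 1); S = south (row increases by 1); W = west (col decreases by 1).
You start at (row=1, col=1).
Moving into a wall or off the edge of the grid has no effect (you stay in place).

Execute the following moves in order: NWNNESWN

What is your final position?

Answer: Final position: (row=0, col=1)

Derivation:
Start: (row=1, col=1)
  N (north): (row=1, col=1) -> (row=0, col=1)
  W (west): blocked, stay at (row=0, col=1)
  N (north): blocked, stay at (row=0, col=1)
  N (north): blocked, stay at (row=0, col=1)
  E (east): (row=0, col=1) -> (row=0, col=2)
  S (south): (row=0, col=2) -> (row=1, col=2)
  W (west): (row=1, col=2) -> (row=1, col=1)
  N (north): (row=1, col=1) -> (row=0, col=1)
Final: (row=0, col=1)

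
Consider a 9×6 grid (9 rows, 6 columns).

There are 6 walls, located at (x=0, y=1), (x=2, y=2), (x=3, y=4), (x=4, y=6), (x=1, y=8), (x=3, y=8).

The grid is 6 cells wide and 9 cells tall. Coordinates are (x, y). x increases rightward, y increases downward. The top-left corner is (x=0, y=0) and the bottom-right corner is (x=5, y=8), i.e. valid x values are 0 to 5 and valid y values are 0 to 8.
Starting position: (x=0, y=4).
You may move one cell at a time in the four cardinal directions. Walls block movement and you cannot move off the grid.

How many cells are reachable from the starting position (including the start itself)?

Answer: Reachable cells: 48

Derivation:
BFS flood-fill from (x=0, y=4):
  Distance 0: (x=0, y=4)
  Distance 1: (x=0, y=3), (x=1, y=4), (x=0, y=5)
  Distance 2: (x=0, y=2), (x=1, y=3), (x=2, y=4), (x=1, y=5), (x=0, y=6)
  Distance 3: (x=1, y=2), (x=2, y=3), (x=2, y=5), (x=1, y=6), (x=0, y=7)
  Distance 4: (x=1, y=1), (x=3, y=3), (x=3, y=5), (x=2, y=6), (x=1, y=7), (x=0, y=8)
  Distance 5: (x=1, y=0), (x=2, y=1), (x=3, y=2), (x=4, y=3), (x=4, y=5), (x=3, y=6), (x=2, y=7)
  Distance 6: (x=0, y=0), (x=2, y=0), (x=3, y=1), (x=4, y=2), (x=5, y=3), (x=4, y=4), (x=5, y=5), (x=3, y=7), (x=2, y=8)
  Distance 7: (x=3, y=0), (x=4, y=1), (x=5, y=2), (x=5, y=4), (x=5, y=6), (x=4, y=7)
  Distance 8: (x=4, y=0), (x=5, y=1), (x=5, y=7), (x=4, y=8)
  Distance 9: (x=5, y=0), (x=5, y=8)
Total reachable: 48 (grid has 48 open cells total)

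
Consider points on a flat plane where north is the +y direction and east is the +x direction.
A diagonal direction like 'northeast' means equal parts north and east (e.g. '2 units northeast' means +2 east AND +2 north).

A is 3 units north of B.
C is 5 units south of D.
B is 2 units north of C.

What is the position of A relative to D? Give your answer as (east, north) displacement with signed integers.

Answer: A is at (east=0, north=0) relative to D.

Derivation:
Place D at the origin (east=0, north=0).
  C is 5 units south of D: delta (east=+0, north=-5); C at (east=0, north=-5).
  B is 2 units north of C: delta (east=+0, north=+2); B at (east=0, north=-3).
  A is 3 units north of B: delta (east=+0, north=+3); A at (east=0, north=0).
Therefore A relative to D: (east=0, north=0).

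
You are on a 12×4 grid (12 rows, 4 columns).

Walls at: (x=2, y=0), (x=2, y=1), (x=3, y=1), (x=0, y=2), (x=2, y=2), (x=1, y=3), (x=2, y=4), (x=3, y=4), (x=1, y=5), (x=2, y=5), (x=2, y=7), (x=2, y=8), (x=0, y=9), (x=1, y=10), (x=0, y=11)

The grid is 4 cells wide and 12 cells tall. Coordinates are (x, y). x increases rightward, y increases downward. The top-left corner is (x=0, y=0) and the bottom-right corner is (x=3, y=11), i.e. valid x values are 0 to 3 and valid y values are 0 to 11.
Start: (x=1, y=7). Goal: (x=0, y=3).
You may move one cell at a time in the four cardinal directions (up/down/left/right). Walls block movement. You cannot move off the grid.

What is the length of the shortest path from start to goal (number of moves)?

BFS from (x=1, y=7) until reaching (x=0, y=3):
  Distance 0: (x=1, y=7)
  Distance 1: (x=1, y=6), (x=0, y=7), (x=1, y=8)
  Distance 2: (x=0, y=6), (x=2, y=6), (x=0, y=8), (x=1, y=9)
  Distance 3: (x=0, y=5), (x=3, y=6), (x=2, y=9)
  Distance 4: (x=0, y=4), (x=3, y=5), (x=3, y=7), (x=3, y=9), (x=2, y=10)
  Distance 5: (x=0, y=3), (x=1, y=4), (x=3, y=8), (x=3, y=10), (x=2, y=11)  <- goal reached here
One shortest path (5 moves): (x=1, y=7) -> (x=0, y=7) -> (x=0, y=6) -> (x=0, y=5) -> (x=0, y=4) -> (x=0, y=3)

Answer: Shortest path length: 5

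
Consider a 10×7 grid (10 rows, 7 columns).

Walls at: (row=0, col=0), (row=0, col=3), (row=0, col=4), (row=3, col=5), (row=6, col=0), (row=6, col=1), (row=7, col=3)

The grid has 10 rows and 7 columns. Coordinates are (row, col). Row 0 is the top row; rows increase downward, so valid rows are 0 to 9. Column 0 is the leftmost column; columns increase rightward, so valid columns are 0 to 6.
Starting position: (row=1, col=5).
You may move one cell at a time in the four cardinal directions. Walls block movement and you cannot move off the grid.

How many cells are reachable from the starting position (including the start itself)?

BFS flood-fill from (row=1, col=5):
  Distance 0: (row=1, col=5)
  Distance 1: (row=0, col=5), (row=1, col=4), (row=1, col=6), (row=2, col=5)
  Distance 2: (row=0, col=6), (row=1, col=3), (row=2, col=4), (row=2, col=6)
  Distance 3: (row=1, col=2), (row=2, col=3), (row=3, col=4), (row=3, col=6)
  Distance 4: (row=0, col=2), (row=1, col=1), (row=2, col=2), (row=3, col=3), (row=4, col=4), (row=4, col=6)
  Distance 5: (row=0, col=1), (row=1, col=0), (row=2, col=1), (row=3, col=2), (row=4, col=3), (row=4, col=5), (row=5, col=4), (row=5, col=6)
  Distance 6: (row=2, col=0), (row=3, col=1), (row=4, col=2), (row=5, col=3), (row=5, col=5), (row=6, col=4), (row=6, col=6)
  Distance 7: (row=3, col=0), (row=4, col=1), (row=5, col=2), (row=6, col=3), (row=6, col=5), (row=7, col=4), (row=7, col=6)
  Distance 8: (row=4, col=0), (row=5, col=1), (row=6, col=2), (row=7, col=5), (row=8, col=4), (row=8, col=6)
  Distance 9: (row=5, col=0), (row=7, col=2), (row=8, col=3), (row=8, col=5), (row=9, col=4), (row=9, col=6)
  Distance 10: (row=7, col=1), (row=8, col=2), (row=9, col=3), (row=9, col=5)
  Distance 11: (row=7, col=0), (row=8, col=1), (row=9, col=2)
  Distance 12: (row=8, col=0), (row=9, col=1)
  Distance 13: (row=9, col=0)
Total reachable: 63 (grid has 63 open cells total)

Answer: Reachable cells: 63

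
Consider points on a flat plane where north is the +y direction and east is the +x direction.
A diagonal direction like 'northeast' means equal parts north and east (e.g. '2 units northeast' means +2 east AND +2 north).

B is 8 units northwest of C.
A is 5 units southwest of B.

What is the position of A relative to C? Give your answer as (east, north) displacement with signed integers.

Answer: A is at (east=-13, north=3) relative to C.

Derivation:
Place C at the origin (east=0, north=0).
  B is 8 units northwest of C: delta (east=-8, north=+8); B at (east=-8, north=8).
  A is 5 units southwest of B: delta (east=-5, north=-5); A at (east=-13, north=3).
Therefore A relative to C: (east=-13, north=3).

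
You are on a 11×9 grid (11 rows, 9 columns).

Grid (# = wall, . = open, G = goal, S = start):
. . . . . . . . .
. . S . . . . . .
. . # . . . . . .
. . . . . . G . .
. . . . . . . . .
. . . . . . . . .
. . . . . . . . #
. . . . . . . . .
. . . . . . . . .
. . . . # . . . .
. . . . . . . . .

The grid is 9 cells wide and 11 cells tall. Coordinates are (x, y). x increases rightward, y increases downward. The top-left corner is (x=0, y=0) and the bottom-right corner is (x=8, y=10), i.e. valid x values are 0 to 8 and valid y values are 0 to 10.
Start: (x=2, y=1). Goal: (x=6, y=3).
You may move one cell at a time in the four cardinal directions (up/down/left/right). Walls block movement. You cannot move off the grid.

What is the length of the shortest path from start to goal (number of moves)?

Answer: Shortest path length: 6

Derivation:
BFS from (x=2, y=1) until reaching (x=6, y=3):
  Distance 0: (x=2, y=1)
  Distance 1: (x=2, y=0), (x=1, y=1), (x=3, y=1)
  Distance 2: (x=1, y=0), (x=3, y=0), (x=0, y=1), (x=4, y=1), (x=1, y=2), (x=3, y=2)
  Distance 3: (x=0, y=0), (x=4, y=0), (x=5, y=1), (x=0, y=2), (x=4, y=2), (x=1, y=3), (x=3, y=3)
  Distance 4: (x=5, y=0), (x=6, y=1), (x=5, y=2), (x=0, y=3), (x=2, y=3), (x=4, y=3), (x=1, y=4), (x=3, y=4)
  Distance 5: (x=6, y=0), (x=7, y=1), (x=6, y=2), (x=5, y=3), (x=0, y=4), (x=2, y=4), (x=4, y=4), (x=1, y=5), (x=3, y=5)
  Distance 6: (x=7, y=0), (x=8, y=1), (x=7, y=2), (x=6, y=3), (x=5, y=4), (x=0, y=5), (x=2, y=5), (x=4, y=5), (x=1, y=6), (x=3, y=6)  <- goal reached here
One shortest path (6 moves): (x=2, y=1) -> (x=3, y=1) -> (x=4, y=1) -> (x=5, y=1) -> (x=6, y=1) -> (x=6, y=2) -> (x=6, y=3)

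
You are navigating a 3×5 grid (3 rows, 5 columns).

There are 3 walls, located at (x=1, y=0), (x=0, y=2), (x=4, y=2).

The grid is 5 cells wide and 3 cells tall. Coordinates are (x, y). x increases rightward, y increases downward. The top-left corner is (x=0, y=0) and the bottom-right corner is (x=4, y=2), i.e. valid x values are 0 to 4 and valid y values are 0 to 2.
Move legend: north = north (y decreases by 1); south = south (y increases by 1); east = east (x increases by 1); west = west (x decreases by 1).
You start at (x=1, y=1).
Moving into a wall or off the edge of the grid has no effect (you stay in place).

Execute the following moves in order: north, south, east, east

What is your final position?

Start: (x=1, y=1)
  north (north): blocked, stay at (x=1, y=1)
  south (south): (x=1, y=1) -> (x=1, y=2)
  east (east): (x=1, y=2) -> (x=2, y=2)
  east (east): (x=2, y=2) -> (x=3, y=2)
Final: (x=3, y=2)

Answer: Final position: (x=3, y=2)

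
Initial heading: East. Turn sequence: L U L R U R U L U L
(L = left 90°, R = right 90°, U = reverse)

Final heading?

Answer: Final heading: West

Derivation:
Start: East
  L (left (90° counter-clockwise)) -> North
  U (U-turn (180°)) -> South
  L (left (90° counter-clockwise)) -> East
  R (right (90° clockwise)) -> South
  U (U-turn (180°)) -> North
  R (right (90° clockwise)) -> East
  U (U-turn (180°)) -> West
  L (left (90° counter-clockwise)) -> South
  U (U-turn (180°)) -> North
  L (left (90° counter-clockwise)) -> West
Final: West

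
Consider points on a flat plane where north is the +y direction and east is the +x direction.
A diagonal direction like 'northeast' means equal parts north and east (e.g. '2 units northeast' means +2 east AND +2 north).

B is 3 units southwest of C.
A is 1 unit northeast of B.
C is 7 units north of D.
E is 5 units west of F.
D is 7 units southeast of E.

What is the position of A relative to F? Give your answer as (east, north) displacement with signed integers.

Place F at the origin (east=0, north=0).
  E is 5 units west of F: delta (east=-5, north=+0); E at (east=-5, north=0).
  D is 7 units southeast of E: delta (east=+7, north=-7); D at (east=2, north=-7).
  C is 7 units north of D: delta (east=+0, north=+7); C at (east=2, north=0).
  B is 3 units southwest of C: delta (east=-3, north=-3); B at (east=-1, north=-3).
  A is 1 unit northeast of B: delta (east=+1, north=+1); A at (east=0, north=-2).
Therefore A relative to F: (east=0, north=-2).

Answer: A is at (east=0, north=-2) relative to F.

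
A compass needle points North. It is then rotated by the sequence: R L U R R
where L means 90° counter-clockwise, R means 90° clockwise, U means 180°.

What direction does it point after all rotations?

Answer: Final heading: North

Derivation:
Start: North
  R (right (90° clockwise)) -> East
  L (left (90° counter-clockwise)) -> North
  U (U-turn (180°)) -> South
  R (right (90° clockwise)) -> West
  R (right (90° clockwise)) -> North
Final: North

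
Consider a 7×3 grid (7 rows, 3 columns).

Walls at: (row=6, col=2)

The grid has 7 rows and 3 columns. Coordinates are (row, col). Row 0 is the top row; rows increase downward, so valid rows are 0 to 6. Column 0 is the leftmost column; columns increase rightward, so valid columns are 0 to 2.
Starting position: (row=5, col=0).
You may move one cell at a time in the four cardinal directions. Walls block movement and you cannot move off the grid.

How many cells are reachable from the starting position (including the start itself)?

Answer: Reachable cells: 20

Derivation:
BFS flood-fill from (row=5, col=0):
  Distance 0: (row=5, col=0)
  Distance 1: (row=4, col=0), (row=5, col=1), (row=6, col=0)
  Distance 2: (row=3, col=0), (row=4, col=1), (row=5, col=2), (row=6, col=1)
  Distance 3: (row=2, col=0), (row=3, col=1), (row=4, col=2)
  Distance 4: (row=1, col=0), (row=2, col=1), (row=3, col=2)
  Distance 5: (row=0, col=0), (row=1, col=1), (row=2, col=2)
  Distance 6: (row=0, col=1), (row=1, col=2)
  Distance 7: (row=0, col=2)
Total reachable: 20 (grid has 20 open cells total)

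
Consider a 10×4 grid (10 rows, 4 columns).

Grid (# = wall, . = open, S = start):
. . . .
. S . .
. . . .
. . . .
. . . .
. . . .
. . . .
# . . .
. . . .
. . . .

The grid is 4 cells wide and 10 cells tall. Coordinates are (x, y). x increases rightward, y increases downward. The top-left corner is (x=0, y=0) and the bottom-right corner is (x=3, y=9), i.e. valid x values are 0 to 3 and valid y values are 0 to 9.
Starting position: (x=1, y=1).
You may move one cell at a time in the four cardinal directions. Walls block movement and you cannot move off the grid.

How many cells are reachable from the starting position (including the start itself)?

Answer: Reachable cells: 39

Derivation:
BFS flood-fill from (x=1, y=1):
  Distance 0: (x=1, y=1)
  Distance 1: (x=1, y=0), (x=0, y=1), (x=2, y=1), (x=1, y=2)
  Distance 2: (x=0, y=0), (x=2, y=0), (x=3, y=1), (x=0, y=2), (x=2, y=2), (x=1, y=3)
  Distance 3: (x=3, y=0), (x=3, y=2), (x=0, y=3), (x=2, y=3), (x=1, y=4)
  Distance 4: (x=3, y=3), (x=0, y=4), (x=2, y=4), (x=1, y=5)
  Distance 5: (x=3, y=4), (x=0, y=5), (x=2, y=5), (x=1, y=6)
  Distance 6: (x=3, y=5), (x=0, y=6), (x=2, y=6), (x=1, y=7)
  Distance 7: (x=3, y=6), (x=2, y=7), (x=1, y=8)
  Distance 8: (x=3, y=7), (x=0, y=8), (x=2, y=8), (x=1, y=9)
  Distance 9: (x=3, y=8), (x=0, y=9), (x=2, y=9)
  Distance 10: (x=3, y=9)
Total reachable: 39 (grid has 39 open cells total)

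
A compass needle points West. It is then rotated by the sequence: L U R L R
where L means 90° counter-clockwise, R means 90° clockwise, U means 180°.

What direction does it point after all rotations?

Start: West
  L (left (90° counter-clockwise)) -> South
  U (U-turn (180°)) -> North
  R (right (90° clockwise)) -> East
  L (left (90° counter-clockwise)) -> North
  R (right (90° clockwise)) -> East
Final: East

Answer: Final heading: East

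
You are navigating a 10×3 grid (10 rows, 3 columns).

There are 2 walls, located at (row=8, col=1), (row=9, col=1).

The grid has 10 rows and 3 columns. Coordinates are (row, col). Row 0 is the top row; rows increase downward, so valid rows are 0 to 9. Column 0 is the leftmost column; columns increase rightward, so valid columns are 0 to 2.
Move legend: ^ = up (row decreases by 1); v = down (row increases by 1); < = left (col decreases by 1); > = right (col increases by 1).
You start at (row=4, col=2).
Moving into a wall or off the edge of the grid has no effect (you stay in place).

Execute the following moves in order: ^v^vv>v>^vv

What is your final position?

Answer: Final position: (row=7, col=2)

Derivation:
Start: (row=4, col=2)
  ^ (up): (row=4, col=2) -> (row=3, col=2)
  v (down): (row=3, col=2) -> (row=4, col=2)
  ^ (up): (row=4, col=2) -> (row=3, col=2)
  v (down): (row=3, col=2) -> (row=4, col=2)
  v (down): (row=4, col=2) -> (row=5, col=2)
  > (right): blocked, stay at (row=5, col=2)
  v (down): (row=5, col=2) -> (row=6, col=2)
  > (right): blocked, stay at (row=6, col=2)
  ^ (up): (row=6, col=2) -> (row=5, col=2)
  v (down): (row=5, col=2) -> (row=6, col=2)
  v (down): (row=6, col=2) -> (row=7, col=2)
Final: (row=7, col=2)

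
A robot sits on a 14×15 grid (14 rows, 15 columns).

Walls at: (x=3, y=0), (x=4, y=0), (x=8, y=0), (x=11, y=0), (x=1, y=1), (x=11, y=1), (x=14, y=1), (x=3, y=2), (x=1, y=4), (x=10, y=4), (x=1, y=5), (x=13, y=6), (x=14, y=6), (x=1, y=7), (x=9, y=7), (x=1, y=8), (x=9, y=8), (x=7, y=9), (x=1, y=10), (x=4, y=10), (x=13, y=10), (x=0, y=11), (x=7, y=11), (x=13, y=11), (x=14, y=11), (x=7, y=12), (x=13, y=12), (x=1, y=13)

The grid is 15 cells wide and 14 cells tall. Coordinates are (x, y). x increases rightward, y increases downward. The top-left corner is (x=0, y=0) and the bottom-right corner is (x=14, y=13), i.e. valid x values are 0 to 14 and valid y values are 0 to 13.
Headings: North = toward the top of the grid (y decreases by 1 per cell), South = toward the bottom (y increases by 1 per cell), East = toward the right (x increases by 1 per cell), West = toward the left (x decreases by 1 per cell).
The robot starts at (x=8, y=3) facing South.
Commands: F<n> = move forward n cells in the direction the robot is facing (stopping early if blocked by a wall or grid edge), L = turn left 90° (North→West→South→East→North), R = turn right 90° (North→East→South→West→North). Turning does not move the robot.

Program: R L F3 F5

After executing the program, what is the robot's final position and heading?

Answer: Final position: (x=8, y=11), facing South

Derivation:
Start: (x=8, y=3), facing South
  R: turn right, now facing West
  L: turn left, now facing South
  F3: move forward 3, now at (x=8, y=6)
  F5: move forward 5, now at (x=8, y=11)
Final: (x=8, y=11), facing South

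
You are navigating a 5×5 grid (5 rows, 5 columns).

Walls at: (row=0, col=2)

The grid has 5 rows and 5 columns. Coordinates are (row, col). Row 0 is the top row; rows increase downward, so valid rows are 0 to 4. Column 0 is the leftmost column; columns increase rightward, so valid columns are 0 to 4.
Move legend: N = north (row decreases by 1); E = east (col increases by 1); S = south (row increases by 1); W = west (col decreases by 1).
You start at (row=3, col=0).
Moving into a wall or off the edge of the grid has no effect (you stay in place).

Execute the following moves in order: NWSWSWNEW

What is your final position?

Start: (row=3, col=0)
  N (north): (row=3, col=0) -> (row=2, col=0)
  W (west): blocked, stay at (row=2, col=0)
  S (south): (row=2, col=0) -> (row=3, col=0)
  W (west): blocked, stay at (row=3, col=0)
  S (south): (row=3, col=0) -> (row=4, col=0)
  W (west): blocked, stay at (row=4, col=0)
  N (north): (row=4, col=0) -> (row=3, col=0)
  E (east): (row=3, col=0) -> (row=3, col=1)
  W (west): (row=3, col=1) -> (row=3, col=0)
Final: (row=3, col=0)

Answer: Final position: (row=3, col=0)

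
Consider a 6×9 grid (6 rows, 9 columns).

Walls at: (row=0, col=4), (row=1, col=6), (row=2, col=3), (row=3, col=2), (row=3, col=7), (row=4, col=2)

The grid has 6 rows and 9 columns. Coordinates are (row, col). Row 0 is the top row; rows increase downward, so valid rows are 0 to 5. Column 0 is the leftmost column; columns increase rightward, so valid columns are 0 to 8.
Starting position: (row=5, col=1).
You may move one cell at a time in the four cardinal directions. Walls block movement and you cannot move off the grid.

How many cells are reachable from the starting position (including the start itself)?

Answer: Reachable cells: 48

Derivation:
BFS flood-fill from (row=5, col=1):
  Distance 0: (row=5, col=1)
  Distance 1: (row=4, col=1), (row=5, col=0), (row=5, col=2)
  Distance 2: (row=3, col=1), (row=4, col=0), (row=5, col=3)
  Distance 3: (row=2, col=1), (row=3, col=0), (row=4, col=3), (row=5, col=4)
  Distance 4: (row=1, col=1), (row=2, col=0), (row=2, col=2), (row=3, col=3), (row=4, col=4), (row=5, col=5)
  Distance 5: (row=0, col=1), (row=1, col=0), (row=1, col=2), (row=3, col=4), (row=4, col=5), (row=5, col=6)
  Distance 6: (row=0, col=0), (row=0, col=2), (row=1, col=3), (row=2, col=4), (row=3, col=5), (row=4, col=6), (row=5, col=7)
  Distance 7: (row=0, col=3), (row=1, col=4), (row=2, col=5), (row=3, col=6), (row=4, col=7), (row=5, col=8)
  Distance 8: (row=1, col=5), (row=2, col=6), (row=4, col=8)
  Distance 9: (row=0, col=5), (row=2, col=7), (row=3, col=8)
  Distance 10: (row=0, col=6), (row=1, col=7), (row=2, col=8)
  Distance 11: (row=0, col=7), (row=1, col=8)
  Distance 12: (row=0, col=8)
Total reachable: 48 (grid has 48 open cells total)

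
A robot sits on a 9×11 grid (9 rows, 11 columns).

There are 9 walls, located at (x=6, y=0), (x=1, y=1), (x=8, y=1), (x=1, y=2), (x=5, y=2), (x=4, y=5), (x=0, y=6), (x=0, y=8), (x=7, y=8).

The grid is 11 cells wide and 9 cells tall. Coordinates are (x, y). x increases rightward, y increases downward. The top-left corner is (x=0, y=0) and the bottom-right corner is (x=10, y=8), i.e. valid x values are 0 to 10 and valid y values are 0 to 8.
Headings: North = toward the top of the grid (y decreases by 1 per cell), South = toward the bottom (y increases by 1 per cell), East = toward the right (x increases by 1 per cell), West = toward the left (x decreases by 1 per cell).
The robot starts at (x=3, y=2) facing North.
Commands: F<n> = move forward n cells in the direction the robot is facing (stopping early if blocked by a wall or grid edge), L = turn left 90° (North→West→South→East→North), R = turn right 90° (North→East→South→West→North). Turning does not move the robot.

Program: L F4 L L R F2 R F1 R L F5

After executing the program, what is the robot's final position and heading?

Answer: Final position: (x=0, y=4), facing West

Derivation:
Start: (x=3, y=2), facing North
  L: turn left, now facing West
  F4: move forward 1/4 (blocked), now at (x=2, y=2)
  L: turn left, now facing South
  L: turn left, now facing East
  R: turn right, now facing South
  F2: move forward 2, now at (x=2, y=4)
  R: turn right, now facing West
  F1: move forward 1, now at (x=1, y=4)
  R: turn right, now facing North
  L: turn left, now facing West
  F5: move forward 1/5 (blocked), now at (x=0, y=4)
Final: (x=0, y=4), facing West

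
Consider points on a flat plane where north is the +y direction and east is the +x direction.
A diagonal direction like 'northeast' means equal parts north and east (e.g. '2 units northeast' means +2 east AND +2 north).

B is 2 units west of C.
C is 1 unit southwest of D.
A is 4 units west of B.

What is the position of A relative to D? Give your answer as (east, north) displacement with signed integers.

Place D at the origin (east=0, north=0).
  C is 1 unit southwest of D: delta (east=-1, north=-1); C at (east=-1, north=-1).
  B is 2 units west of C: delta (east=-2, north=+0); B at (east=-3, north=-1).
  A is 4 units west of B: delta (east=-4, north=+0); A at (east=-7, north=-1).
Therefore A relative to D: (east=-7, north=-1).

Answer: A is at (east=-7, north=-1) relative to D.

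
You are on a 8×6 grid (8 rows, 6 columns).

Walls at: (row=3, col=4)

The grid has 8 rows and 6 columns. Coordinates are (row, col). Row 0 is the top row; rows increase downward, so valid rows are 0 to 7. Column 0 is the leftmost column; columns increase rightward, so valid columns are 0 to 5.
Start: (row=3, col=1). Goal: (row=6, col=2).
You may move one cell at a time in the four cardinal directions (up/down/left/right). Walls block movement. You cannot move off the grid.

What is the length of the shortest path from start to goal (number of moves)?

BFS from (row=3, col=1) until reaching (row=6, col=2):
  Distance 0: (row=3, col=1)
  Distance 1: (row=2, col=1), (row=3, col=0), (row=3, col=2), (row=4, col=1)
  Distance 2: (row=1, col=1), (row=2, col=0), (row=2, col=2), (row=3, col=3), (row=4, col=0), (row=4, col=2), (row=5, col=1)
  Distance 3: (row=0, col=1), (row=1, col=0), (row=1, col=2), (row=2, col=3), (row=4, col=3), (row=5, col=0), (row=5, col=2), (row=6, col=1)
  Distance 4: (row=0, col=0), (row=0, col=2), (row=1, col=3), (row=2, col=4), (row=4, col=4), (row=5, col=3), (row=6, col=0), (row=6, col=2), (row=7, col=1)  <- goal reached here
One shortest path (4 moves): (row=3, col=1) -> (row=3, col=2) -> (row=4, col=2) -> (row=5, col=2) -> (row=6, col=2)

Answer: Shortest path length: 4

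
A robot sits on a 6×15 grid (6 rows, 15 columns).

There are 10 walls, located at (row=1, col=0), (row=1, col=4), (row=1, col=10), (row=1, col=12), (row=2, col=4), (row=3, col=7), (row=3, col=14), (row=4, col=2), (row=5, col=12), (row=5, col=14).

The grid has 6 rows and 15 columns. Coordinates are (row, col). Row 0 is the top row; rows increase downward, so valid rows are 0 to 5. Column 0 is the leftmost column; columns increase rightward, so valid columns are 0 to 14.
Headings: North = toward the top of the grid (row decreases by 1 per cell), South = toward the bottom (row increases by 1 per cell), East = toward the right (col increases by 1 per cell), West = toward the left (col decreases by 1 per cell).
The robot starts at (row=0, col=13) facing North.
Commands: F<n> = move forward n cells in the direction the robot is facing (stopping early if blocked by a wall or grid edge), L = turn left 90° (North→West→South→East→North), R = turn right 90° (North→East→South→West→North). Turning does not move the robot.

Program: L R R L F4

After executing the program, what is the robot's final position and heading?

Start: (row=0, col=13), facing North
  L: turn left, now facing West
  R: turn right, now facing North
  R: turn right, now facing East
  L: turn left, now facing North
  F4: move forward 0/4 (blocked), now at (row=0, col=13)
Final: (row=0, col=13), facing North

Answer: Final position: (row=0, col=13), facing North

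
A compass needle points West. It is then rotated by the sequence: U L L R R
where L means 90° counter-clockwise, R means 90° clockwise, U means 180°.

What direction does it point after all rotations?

Start: West
  U (U-turn (180°)) -> East
  L (left (90° counter-clockwise)) -> North
  L (left (90° counter-clockwise)) -> West
  R (right (90° clockwise)) -> North
  R (right (90° clockwise)) -> East
Final: East

Answer: Final heading: East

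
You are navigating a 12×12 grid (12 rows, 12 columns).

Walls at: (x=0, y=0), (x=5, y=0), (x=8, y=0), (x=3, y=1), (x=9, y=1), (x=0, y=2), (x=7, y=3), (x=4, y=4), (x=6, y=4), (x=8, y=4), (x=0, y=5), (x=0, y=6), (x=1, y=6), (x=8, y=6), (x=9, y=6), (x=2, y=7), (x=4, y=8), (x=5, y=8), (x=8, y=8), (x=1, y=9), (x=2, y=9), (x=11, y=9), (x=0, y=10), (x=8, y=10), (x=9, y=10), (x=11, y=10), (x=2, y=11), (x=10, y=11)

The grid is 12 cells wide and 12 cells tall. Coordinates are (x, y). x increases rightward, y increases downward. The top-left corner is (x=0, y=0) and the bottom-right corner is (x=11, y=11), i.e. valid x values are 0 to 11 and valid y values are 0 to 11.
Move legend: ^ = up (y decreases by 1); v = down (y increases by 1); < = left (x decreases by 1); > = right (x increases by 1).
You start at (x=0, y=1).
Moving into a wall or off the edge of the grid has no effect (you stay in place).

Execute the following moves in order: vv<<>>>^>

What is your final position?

Answer: Final position: (x=3, y=0)

Derivation:
Start: (x=0, y=1)
  v (down): blocked, stay at (x=0, y=1)
  v (down): blocked, stay at (x=0, y=1)
  < (left): blocked, stay at (x=0, y=1)
  < (left): blocked, stay at (x=0, y=1)
  > (right): (x=0, y=1) -> (x=1, y=1)
  > (right): (x=1, y=1) -> (x=2, y=1)
  > (right): blocked, stay at (x=2, y=1)
  ^ (up): (x=2, y=1) -> (x=2, y=0)
  > (right): (x=2, y=0) -> (x=3, y=0)
Final: (x=3, y=0)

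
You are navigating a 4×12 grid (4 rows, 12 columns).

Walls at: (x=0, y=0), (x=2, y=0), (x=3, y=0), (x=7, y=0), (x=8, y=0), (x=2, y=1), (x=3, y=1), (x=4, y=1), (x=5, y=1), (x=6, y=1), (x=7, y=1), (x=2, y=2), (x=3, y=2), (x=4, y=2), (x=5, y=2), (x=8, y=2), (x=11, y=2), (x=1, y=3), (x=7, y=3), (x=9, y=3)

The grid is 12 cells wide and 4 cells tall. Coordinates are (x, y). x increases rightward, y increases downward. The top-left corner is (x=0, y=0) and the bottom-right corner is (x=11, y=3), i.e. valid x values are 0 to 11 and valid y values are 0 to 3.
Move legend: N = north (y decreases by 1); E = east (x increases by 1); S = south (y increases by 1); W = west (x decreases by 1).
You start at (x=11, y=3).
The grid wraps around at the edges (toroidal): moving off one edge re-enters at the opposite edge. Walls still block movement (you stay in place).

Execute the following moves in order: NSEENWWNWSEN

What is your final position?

Start: (x=11, y=3)
  N (north): blocked, stay at (x=11, y=3)
  S (south): (x=11, y=3) -> (x=11, y=0)
  E (east): blocked, stay at (x=11, y=0)
  E (east): blocked, stay at (x=11, y=0)
  N (north): (x=11, y=0) -> (x=11, y=3)
  W (west): (x=11, y=3) -> (x=10, y=3)
  W (west): blocked, stay at (x=10, y=3)
  N (north): (x=10, y=3) -> (x=10, y=2)
  W (west): (x=10, y=2) -> (x=9, y=2)
  S (south): blocked, stay at (x=9, y=2)
  E (east): (x=9, y=2) -> (x=10, y=2)
  N (north): (x=10, y=2) -> (x=10, y=1)
Final: (x=10, y=1)

Answer: Final position: (x=10, y=1)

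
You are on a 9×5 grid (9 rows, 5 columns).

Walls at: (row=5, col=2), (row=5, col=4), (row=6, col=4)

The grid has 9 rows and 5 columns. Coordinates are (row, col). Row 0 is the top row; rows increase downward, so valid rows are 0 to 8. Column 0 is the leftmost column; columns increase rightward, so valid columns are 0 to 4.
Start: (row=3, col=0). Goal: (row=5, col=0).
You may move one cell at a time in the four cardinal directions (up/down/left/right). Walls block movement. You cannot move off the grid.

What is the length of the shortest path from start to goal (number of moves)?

BFS from (row=3, col=0) until reaching (row=5, col=0):
  Distance 0: (row=3, col=0)
  Distance 1: (row=2, col=0), (row=3, col=1), (row=4, col=0)
  Distance 2: (row=1, col=0), (row=2, col=1), (row=3, col=2), (row=4, col=1), (row=5, col=0)  <- goal reached here
One shortest path (2 moves): (row=3, col=0) -> (row=4, col=0) -> (row=5, col=0)

Answer: Shortest path length: 2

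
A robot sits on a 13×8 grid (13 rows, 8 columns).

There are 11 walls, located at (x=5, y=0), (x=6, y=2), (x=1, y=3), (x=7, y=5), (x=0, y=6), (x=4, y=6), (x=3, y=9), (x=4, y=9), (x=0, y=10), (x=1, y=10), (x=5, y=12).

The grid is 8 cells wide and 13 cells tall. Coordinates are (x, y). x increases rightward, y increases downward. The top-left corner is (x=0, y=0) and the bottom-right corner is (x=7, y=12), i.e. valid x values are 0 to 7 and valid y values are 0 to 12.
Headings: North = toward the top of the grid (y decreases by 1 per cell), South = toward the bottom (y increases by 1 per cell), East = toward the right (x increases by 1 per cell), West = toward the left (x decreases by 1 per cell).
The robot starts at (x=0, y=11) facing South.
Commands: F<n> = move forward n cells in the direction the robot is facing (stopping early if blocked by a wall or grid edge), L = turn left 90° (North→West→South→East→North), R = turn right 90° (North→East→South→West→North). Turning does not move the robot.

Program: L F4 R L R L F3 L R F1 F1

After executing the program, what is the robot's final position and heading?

Start: (x=0, y=11), facing South
  L: turn left, now facing East
  F4: move forward 4, now at (x=4, y=11)
  R: turn right, now facing South
  L: turn left, now facing East
  R: turn right, now facing South
  L: turn left, now facing East
  F3: move forward 3, now at (x=7, y=11)
  L: turn left, now facing North
  R: turn right, now facing East
  F1: move forward 0/1 (blocked), now at (x=7, y=11)
  F1: move forward 0/1 (blocked), now at (x=7, y=11)
Final: (x=7, y=11), facing East

Answer: Final position: (x=7, y=11), facing East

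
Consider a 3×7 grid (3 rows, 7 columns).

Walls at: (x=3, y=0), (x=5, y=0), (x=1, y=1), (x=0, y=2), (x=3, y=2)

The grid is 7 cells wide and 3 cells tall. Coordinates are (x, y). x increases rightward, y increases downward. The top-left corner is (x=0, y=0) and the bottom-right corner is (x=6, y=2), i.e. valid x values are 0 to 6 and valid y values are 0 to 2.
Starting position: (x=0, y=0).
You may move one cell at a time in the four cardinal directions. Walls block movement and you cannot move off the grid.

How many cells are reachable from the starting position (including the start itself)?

Answer: Reachable cells: 16

Derivation:
BFS flood-fill from (x=0, y=0):
  Distance 0: (x=0, y=0)
  Distance 1: (x=1, y=0), (x=0, y=1)
  Distance 2: (x=2, y=0)
  Distance 3: (x=2, y=1)
  Distance 4: (x=3, y=1), (x=2, y=2)
  Distance 5: (x=4, y=1), (x=1, y=2)
  Distance 6: (x=4, y=0), (x=5, y=1), (x=4, y=2)
  Distance 7: (x=6, y=1), (x=5, y=2)
  Distance 8: (x=6, y=0), (x=6, y=2)
Total reachable: 16 (grid has 16 open cells total)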